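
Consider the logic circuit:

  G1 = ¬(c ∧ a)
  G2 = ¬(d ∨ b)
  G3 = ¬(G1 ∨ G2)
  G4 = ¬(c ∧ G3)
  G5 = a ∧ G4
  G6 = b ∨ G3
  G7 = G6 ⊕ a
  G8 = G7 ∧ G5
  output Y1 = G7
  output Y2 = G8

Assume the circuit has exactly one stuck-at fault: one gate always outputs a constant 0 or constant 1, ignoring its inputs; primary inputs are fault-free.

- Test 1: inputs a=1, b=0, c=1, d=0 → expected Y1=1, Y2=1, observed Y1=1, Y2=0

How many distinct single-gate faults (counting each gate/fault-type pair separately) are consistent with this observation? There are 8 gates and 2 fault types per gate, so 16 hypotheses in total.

3

Fault-free: G1=0, G2=1, G3=0, G4=1, G5=1, G6=0, G7=1, G8=1 → Y1=1, Y2=1. Observed Y1=1, Y2=0.
  G1: none of the 2 fault types match ✗
  G2: none of the 2 fault types match ✗
  G3: none of the 2 fault types match ✗
  G4: stuck-at-0 ✓; others ✗
  G5: stuck-at-0 ✓; others ✗
  G6: none of the 2 fault types match ✗
  G7: none of the 2 fault types match ✗
  G8: stuck-at-0 ✓; others ✗
Consistent faults: {G4 stuck-at-0, G5 stuck-at-0, G8 stuck-at-0} — 3 in all.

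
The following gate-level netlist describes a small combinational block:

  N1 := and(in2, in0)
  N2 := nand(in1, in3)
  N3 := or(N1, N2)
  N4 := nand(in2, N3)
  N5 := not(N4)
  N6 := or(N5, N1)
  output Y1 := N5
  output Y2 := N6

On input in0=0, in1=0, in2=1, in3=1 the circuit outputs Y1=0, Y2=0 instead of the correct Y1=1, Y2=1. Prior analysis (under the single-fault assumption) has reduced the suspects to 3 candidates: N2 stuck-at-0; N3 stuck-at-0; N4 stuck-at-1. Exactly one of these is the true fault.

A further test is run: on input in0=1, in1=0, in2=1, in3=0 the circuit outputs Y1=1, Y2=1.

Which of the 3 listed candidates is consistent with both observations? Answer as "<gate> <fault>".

N2 stuck-at-0

Evaluate each candidate on input in0=1, in1=0, in2=1, in3=0:
  N2 stuck-at-0: N1=1, N2=0 [stuck-at-0], N3=1, N4=0, N5=1, N6=1 → Y1=1, Y2=1 — matches
  N3 stuck-at-0: N1=1, N2=1, N3=0 [stuck-at-0], N4=1, N5=0, N6=1 → Y1=0, Y2=1 — eliminated
  N4 stuck-at-1: N1=1, N2=1, N3=1, N4=1 [stuck-at-1], N5=0, N6=1 → Y1=0, Y2=1 — eliminated
Only N2 stuck-at-0 reproduces the observed Y1=1, Y2=1.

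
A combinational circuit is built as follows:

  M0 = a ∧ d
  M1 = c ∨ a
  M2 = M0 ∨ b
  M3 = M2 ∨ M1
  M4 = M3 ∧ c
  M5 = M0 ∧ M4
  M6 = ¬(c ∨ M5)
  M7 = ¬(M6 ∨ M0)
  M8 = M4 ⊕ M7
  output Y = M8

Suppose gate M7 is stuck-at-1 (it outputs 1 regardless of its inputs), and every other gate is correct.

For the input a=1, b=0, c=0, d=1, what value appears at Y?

1

Propagate with M7 forced: M0=1, M1=1, M2=1, M3=1, M4=0, M5=0, M6=1, M7=1 [stuck-at-1], M8=1.
So Y = 1. (Without the fault it would be 0.)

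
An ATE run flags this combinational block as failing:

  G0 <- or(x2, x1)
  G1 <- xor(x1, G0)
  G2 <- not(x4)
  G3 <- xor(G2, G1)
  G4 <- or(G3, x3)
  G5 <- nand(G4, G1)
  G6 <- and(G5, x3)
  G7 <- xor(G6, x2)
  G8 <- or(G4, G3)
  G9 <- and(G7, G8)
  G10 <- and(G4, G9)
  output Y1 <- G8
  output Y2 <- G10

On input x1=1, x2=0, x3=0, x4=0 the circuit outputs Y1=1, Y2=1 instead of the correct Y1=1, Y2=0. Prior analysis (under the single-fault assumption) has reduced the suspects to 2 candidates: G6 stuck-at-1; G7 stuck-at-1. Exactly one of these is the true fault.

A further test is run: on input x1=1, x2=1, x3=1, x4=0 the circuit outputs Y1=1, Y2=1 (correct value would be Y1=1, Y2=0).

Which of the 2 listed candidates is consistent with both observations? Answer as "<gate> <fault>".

G7 stuck-at-1

Evaluate each candidate on input x1=1, x2=1, x3=1, x4=0:
  G6 stuck-at-1: G0=1, G1=0, G2=1, G3=1, G4=1, G5=1, G6=1 [stuck-at-1], G7=0, G8=1, G9=0, G10=0 → Y1=1, Y2=0 — eliminated
  G7 stuck-at-1: G0=1, G1=0, G2=1, G3=1, G4=1, G5=1, G6=1, G7=1 [stuck-at-1], G8=1, G9=1, G10=1 → Y1=1, Y2=1 — matches
Only G7 stuck-at-1 reproduces the observed Y1=1, Y2=1.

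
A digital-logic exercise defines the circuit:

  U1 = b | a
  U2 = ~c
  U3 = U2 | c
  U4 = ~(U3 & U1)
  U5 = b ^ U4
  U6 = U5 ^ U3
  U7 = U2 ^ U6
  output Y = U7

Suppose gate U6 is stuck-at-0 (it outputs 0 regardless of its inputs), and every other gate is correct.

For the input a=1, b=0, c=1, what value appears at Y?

0

Propagate with U6 forced: U1=1, U2=0, U3=1, U4=0, U5=0, U6=0 [stuck-at-0], U7=0.
So Y = 0. (Without the fault it would be 1.)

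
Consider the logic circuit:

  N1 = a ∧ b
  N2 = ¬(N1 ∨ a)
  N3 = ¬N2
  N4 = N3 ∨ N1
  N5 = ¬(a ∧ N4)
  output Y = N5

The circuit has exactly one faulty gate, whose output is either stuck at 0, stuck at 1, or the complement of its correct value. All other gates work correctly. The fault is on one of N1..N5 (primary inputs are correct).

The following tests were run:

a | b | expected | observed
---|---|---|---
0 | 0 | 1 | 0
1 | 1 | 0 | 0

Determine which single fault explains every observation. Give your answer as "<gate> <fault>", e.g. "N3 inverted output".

N5 stuck-at-0

Fault-free values for test 1 (a=0, b=0): N1=0, N2=1, N3=0, N4=0, N5=1, giving Y=1. Observed 0.
Test 1: faults giving observed 0 are {N5 stuck-at-0, N5 inverted output}.
Test 2 (a=1, b=1): fault-free N1=1, N2=0, N3=1, N4=1, N5=0 → 0; observed 0. Eliminates N5 inverted output.
Only N5 stuck-at-0 is consistent with every test.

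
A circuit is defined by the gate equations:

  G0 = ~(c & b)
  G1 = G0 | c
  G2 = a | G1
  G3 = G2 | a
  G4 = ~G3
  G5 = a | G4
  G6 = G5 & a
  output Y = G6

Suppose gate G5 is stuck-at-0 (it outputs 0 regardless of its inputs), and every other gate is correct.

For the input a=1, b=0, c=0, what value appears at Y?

0

Propagate with G5 forced: G0=1, G1=1, G2=1, G3=1, G4=0, G5=0 [stuck-at-0], G6=0.
So Y = 0. (Without the fault it would be 1.)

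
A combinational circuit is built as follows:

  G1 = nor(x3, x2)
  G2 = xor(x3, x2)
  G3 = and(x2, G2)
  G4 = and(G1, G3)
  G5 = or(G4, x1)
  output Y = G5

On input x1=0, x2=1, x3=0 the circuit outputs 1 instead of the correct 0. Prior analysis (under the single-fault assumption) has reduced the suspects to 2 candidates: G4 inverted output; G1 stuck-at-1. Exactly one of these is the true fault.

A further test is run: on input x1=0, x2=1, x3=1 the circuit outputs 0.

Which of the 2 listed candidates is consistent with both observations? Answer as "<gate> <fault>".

G1 stuck-at-1

Evaluate each candidate on input x1=0, x2=1, x3=1:
  G4 inverted output: G1=0, G2=0, G3=0, G4=1 [inverted output], G5=1 → 1 — eliminated
  G1 stuck-at-1: G1=1 [stuck-at-1], G2=0, G3=0, G4=0, G5=0 → 0 — matches
Only G1 stuck-at-1 reproduces the observed 0.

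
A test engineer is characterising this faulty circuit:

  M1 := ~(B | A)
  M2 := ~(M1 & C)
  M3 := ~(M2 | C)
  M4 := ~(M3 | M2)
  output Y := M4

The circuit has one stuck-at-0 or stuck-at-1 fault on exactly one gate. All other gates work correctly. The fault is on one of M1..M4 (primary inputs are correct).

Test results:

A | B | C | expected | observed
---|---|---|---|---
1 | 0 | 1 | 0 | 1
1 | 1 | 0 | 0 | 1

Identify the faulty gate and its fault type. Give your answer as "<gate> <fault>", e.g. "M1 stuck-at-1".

M4 stuck-at-1

Fault-free values for test 1 (A=1, B=0, C=1): M1=0, M2=1, M3=0, M4=0, giving Y=0. Observed 1.
Test 1: faults giving observed 1 are {M1 stuck-at-1, M2 stuck-at-0, M4 stuck-at-1}.
Test 2 (A=1, B=1, C=0): fault-free M1=0, M2=1, M3=0, M4=0 → 0; observed 1. Eliminates M1 stuck-at-1, M2 stuck-at-0.
Only M4 stuck-at-1 is consistent with every test.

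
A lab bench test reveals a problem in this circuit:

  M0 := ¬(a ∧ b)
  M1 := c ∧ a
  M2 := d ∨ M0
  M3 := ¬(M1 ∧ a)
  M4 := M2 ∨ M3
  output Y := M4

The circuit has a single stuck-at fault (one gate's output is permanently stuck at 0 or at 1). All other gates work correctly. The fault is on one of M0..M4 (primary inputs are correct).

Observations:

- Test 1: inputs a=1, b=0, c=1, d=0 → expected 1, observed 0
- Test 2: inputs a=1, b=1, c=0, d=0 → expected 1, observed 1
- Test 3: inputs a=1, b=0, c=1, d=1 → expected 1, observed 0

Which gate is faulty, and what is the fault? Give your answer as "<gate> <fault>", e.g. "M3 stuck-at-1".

M2 stuck-at-0

Fault-free values for test 1 (a=1, b=0, c=1, d=0): M0=1, M1=1, M2=1, M3=0, M4=1, giving Y=1. Observed 0.
Test 1: faults giving observed 0 are {M0 stuck-at-0, M2 stuck-at-0, M4 stuck-at-0}.
Test 2 (a=1, b=1, c=0, d=0): fault-free M0=0, M1=0, M2=0, M3=1, M4=1 → 1; observed 1. Eliminates M4 stuck-at-0.
Test 3 (a=1, b=0, c=1, d=1): fault-free M0=1, M1=1, M2=1, M3=0, M4=1 → 1; observed 0. Eliminates M0 stuck-at-0.
Only M2 stuck-at-0 is consistent with every test.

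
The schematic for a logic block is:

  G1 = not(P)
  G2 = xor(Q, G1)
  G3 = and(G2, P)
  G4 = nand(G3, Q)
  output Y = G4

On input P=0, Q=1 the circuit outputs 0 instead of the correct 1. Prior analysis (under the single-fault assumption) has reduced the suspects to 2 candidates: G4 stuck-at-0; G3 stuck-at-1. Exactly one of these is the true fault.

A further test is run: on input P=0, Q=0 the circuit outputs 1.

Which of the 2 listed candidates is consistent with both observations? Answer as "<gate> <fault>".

G3 stuck-at-1

Evaluate each candidate on input P=0, Q=0:
  G4 stuck-at-0: G1=1, G2=1, G3=0, G4=0 [stuck-at-0] → 0 — eliminated
  G3 stuck-at-1: G1=1, G2=1, G3=1 [stuck-at-1], G4=1 → 1 — matches
Only G3 stuck-at-1 reproduces the observed 1.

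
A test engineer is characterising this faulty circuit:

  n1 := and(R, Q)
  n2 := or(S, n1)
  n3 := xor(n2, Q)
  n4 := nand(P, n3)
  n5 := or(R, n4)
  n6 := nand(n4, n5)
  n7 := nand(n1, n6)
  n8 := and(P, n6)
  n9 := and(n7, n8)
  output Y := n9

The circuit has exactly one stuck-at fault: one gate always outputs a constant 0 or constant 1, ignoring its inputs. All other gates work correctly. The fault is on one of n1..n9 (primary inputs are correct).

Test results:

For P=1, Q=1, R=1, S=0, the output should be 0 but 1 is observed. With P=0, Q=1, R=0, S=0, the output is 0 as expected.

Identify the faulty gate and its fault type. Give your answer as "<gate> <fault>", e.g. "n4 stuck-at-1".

n1 stuck-at-0

Fault-free values for test 1 (P=1, Q=1, R=1, S=0): n1=1, n2=1, n3=0, n4=1, n5=1, n6=0, n7=1, n8=0, n9=0, giving Y=0. Observed 1.
Test 1: faults giving observed 1 are {n1 stuck-at-0, n8 stuck-at-1, n9 stuck-at-1}.
Test 2 (P=0, Q=1, R=0, S=0): fault-free n1=0, n2=0, n3=1, n4=1, n5=1, n6=0, n7=1, n8=0, n9=0 → 0; observed 0. Eliminates n8 stuck-at-1, n9 stuck-at-1.
Only n1 stuck-at-0 is consistent with every test.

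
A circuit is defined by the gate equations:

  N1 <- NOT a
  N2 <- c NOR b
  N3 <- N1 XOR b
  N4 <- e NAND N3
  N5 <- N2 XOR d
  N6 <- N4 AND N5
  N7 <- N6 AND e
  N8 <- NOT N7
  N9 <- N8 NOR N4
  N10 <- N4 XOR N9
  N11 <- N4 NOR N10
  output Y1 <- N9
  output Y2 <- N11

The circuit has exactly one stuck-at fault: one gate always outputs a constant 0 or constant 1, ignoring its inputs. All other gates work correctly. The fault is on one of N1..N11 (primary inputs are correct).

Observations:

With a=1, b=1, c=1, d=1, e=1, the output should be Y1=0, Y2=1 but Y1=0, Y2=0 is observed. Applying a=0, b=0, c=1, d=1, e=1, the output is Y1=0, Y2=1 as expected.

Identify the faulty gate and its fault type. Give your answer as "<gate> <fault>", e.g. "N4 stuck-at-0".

N1 stuck-at-1

Fault-free values for test 1 (a=1, b=1, c=1, d=1, e=1): N1=0, N2=0, N3=1, N4=0, N5=1, N6=0, N7=0, N8=1, N9=0, N10=0, N11=1, giving Y1=0, Y2=1. Observed Y1=0, Y2=0.
Test 1: faults giving observed Y1=0, Y2=0 are {N1 stuck-at-1, N3 stuck-at-0, N4 stuck-at-1, N10 stuck-at-1, N11 stuck-at-0}.
Test 2 (a=0, b=0, c=1, d=1, e=1): fault-free N1=1, N2=0, N3=1, N4=0, N5=1, N6=0, N7=0, N8=1, N9=0, N10=0, N11=1 → Y1=0, Y2=1; observed Y1=0, Y2=1. Eliminates N3 stuck-at-0, N4 stuck-at-1, N10 stuck-at-1, N11 stuck-at-0.
Only N1 stuck-at-1 is consistent with every test.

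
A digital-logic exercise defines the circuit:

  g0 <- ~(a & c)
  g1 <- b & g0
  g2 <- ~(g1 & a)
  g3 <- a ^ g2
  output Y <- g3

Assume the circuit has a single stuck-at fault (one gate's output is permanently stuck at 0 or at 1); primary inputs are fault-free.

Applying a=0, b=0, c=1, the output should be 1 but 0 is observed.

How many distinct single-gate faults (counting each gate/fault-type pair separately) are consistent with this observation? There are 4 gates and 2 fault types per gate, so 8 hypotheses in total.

2

Fault-free: g0=1, g1=0, g2=1, g3=1 → 1. Observed 0.
  g0 stuck-at-0: output 1 ✗
  g0 stuck-at-1: output 1 ✗
  g1 stuck-at-0: output 1 ✗
  g1 stuck-at-1: output 1 ✗
  g2 stuck-at-0: output 0 ✓
  g2 stuck-at-1: output 1 ✗
  g3 stuck-at-0: output 0 ✓
  g3 stuck-at-1: output 1 ✗
Consistent faults: {g2 stuck-at-0, g3 stuck-at-0} — 2 in all.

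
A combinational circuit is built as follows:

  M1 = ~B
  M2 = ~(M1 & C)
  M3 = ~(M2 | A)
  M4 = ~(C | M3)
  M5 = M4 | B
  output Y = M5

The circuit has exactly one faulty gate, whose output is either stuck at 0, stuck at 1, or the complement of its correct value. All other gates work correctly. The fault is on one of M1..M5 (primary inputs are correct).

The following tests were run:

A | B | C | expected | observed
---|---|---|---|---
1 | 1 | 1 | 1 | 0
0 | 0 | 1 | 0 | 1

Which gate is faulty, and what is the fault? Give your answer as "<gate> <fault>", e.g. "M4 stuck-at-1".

Fault-free values for test 1 (A=1, B=1, C=1): M1=0, M2=1, M3=0, M4=0, M5=1, giving Y=1. Observed 0.
Test 1: faults giving observed 0 are {M5 stuck-at-0, M5 inverted output}.
Test 2 (A=0, B=0, C=1): fault-free M1=1, M2=0, M3=1, M4=0, M5=0 → 0; observed 1. Eliminates M5 stuck-at-0.
Only M5 inverted output is consistent with every test.

M5 inverted output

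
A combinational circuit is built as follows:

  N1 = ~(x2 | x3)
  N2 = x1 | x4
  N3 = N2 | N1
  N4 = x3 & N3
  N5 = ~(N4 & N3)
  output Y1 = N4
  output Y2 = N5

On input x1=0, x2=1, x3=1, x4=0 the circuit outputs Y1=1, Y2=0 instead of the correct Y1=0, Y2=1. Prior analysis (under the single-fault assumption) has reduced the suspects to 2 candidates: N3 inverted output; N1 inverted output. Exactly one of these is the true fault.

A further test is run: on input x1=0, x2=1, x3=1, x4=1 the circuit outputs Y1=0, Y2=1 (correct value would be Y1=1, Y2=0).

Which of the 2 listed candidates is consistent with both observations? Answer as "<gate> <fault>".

Evaluate each candidate on input x1=0, x2=1, x3=1, x4=1:
  N3 inverted output: N1=0, N2=1, N3=0 [inverted output], N4=0, N5=1 → Y1=0, Y2=1 — matches
  N1 inverted output: N1=1 [inverted output], N2=1, N3=1, N4=1, N5=0 → Y1=1, Y2=0 — eliminated
Only N3 inverted output reproduces the observed Y1=0, Y2=1.

N3 inverted output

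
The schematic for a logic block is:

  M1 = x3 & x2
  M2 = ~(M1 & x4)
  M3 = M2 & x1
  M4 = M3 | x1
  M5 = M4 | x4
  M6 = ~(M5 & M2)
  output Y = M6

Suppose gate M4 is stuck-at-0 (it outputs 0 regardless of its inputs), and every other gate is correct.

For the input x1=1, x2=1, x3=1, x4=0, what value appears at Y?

Propagate with M4 forced: M1=1, M2=1, M3=1, M4=0 [stuck-at-0], M5=0, M6=1.
So Y = 1. (Without the fault it would be 0.)

1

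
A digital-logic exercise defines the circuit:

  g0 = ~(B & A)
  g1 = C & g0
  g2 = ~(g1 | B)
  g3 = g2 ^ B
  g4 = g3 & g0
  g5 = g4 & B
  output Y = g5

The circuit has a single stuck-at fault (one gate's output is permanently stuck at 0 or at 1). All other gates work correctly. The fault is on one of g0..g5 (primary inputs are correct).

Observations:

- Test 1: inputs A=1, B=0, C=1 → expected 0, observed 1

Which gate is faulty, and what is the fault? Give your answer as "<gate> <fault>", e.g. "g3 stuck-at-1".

g5 stuck-at-1

Fault-free values for test 1 (A=1, B=0, C=1): g0=1, g1=1, g2=0, g3=0, g4=0, g5=0, giving Y=0. Observed 1.
Test 1: faults giving observed 1 are {g5 stuck-at-1}.
Only g5 stuck-at-1 is consistent with every test.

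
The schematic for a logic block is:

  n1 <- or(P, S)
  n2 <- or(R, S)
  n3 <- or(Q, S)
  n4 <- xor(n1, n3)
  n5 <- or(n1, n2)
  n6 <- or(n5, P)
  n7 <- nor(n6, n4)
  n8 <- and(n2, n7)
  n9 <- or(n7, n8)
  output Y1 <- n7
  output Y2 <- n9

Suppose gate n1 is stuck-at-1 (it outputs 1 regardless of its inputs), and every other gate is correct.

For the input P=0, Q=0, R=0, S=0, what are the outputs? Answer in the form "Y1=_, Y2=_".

Y1=0, Y2=0

Propagate with n1 forced: n1=1 [stuck-at-1], n2=0, n3=0, n4=1, n5=1, n6=1, n7=0, n8=0, n9=0.
So the outputs are Y1=0, Y2=0. (Without the fault they would be Y1=1, Y2=1.)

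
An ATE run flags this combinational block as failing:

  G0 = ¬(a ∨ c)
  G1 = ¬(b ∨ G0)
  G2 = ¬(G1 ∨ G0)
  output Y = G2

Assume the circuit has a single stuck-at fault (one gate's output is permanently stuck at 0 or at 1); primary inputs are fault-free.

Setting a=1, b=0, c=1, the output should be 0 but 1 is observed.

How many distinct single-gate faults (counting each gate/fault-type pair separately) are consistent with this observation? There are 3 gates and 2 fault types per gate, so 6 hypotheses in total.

Fault-free: G0=0, G1=1, G2=0 → 0. Observed 1.
  G0 stuck-at-0: output 0 ✗
  G0 stuck-at-1: output 0 ✗
  G1 stuck-at-0: output 1 ✓
  G1 stuck-at-1: output 0 ✗
  G2 stuck-at-0: output 0 ✗
  G2 stuck-at-1: output 1 ✓
Consistent faults: {G1 stuck-at-0, G2 stuck-at-1} — 2 in all.

2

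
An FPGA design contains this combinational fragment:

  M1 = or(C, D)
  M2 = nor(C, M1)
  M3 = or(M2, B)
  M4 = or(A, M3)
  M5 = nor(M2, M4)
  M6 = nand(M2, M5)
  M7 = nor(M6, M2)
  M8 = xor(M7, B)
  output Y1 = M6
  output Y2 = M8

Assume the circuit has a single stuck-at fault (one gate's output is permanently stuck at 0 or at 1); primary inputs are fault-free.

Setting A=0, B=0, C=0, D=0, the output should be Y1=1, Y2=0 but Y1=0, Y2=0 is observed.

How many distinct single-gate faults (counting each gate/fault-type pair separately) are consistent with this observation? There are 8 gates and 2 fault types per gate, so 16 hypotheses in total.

Fault-free: M1=0, M2=1, M3=1, M4=1, M5=0, M6=1, M7=0, M8=0 → Y1=1, Y2=0. Observed Y1=0, Y2=0.
  M1: none of the 2 fault types match ✗
  M2: none of the 2 fault types match ✗
  M3: none of the 2 fault types match ✗
  M4: none of the 2 fault types match ✗
  M5: stuck-at-1 ✓; others ✗
  M6: stuck-at-0 ✓; others ✗
  M7: none of the 2 fault types match ✗
  M8: none of the 2 fault types match ✗
Consistent faults: {M5 stuck-at-1, M6 stuck-at-0} — 2 in all.

2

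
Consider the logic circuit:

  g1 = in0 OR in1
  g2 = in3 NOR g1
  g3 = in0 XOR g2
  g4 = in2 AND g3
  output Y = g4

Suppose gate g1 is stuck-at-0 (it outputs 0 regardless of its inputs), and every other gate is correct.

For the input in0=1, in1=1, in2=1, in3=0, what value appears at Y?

0

Propagate with g1 forced: g1=0 [stuck-at-0], g2=1, g3=0, g4=0.
So Y = 0. (Without the fault it would be 1.)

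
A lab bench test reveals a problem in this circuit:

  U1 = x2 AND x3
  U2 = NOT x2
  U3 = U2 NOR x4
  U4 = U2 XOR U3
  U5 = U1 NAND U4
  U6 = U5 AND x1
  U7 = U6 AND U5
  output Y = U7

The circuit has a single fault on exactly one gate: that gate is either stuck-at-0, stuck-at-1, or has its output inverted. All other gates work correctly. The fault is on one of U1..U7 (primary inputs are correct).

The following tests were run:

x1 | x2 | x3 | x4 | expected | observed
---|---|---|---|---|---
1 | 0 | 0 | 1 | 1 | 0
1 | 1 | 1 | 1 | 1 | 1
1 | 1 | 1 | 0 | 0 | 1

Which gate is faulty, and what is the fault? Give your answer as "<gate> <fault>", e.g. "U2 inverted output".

Fault-free values for test 1 (x1=1, x2=0, x3=0, x4=1): U1=0, U2=1, U3=0, U4=1, U5=1, U6=1, U7=1, giving Y=1. Observed 0.
Test 1: faults giving observed 0 are {U1 stuck-at-1, U1 inverted output, U5 stuck-at-0, U5 inverted output, U6 stuck-at-0, U6 inverted output, U7 stuck-at-0, U7 inverted output}.
Test 2 (x1=1, x2=1, x3=1, x4=1): fault-free U1=1, U2=0, U3=0, U4=0, U5=1, U6=1, U7=1 → 1; observed 1. Eliminates U5 stuck-at-0, U5 inverted output, U6 stuck-at-0, U6 inverted output, U7 stuck-at-0, U7 inverted output.
Test 3 (x1=1, x2=1, x3=1, x4=0): fault-free U1=1, U2=0, U3=1, U4=1, U5=0, U6=0, U7=0 → 0; observed 1. Eliminates U1 stuck-at-1.
Only U1 inverted output is consistent with every test.

U1 inverted output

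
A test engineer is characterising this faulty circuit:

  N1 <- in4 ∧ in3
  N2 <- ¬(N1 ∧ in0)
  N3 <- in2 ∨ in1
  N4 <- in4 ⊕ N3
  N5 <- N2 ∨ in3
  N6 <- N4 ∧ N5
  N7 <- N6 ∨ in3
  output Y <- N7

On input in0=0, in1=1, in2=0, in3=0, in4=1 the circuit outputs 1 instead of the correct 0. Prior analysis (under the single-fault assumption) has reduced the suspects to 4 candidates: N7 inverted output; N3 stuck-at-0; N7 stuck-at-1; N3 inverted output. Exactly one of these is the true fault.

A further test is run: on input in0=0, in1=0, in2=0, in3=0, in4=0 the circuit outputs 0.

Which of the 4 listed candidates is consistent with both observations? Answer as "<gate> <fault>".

Evaluate each candidate on input in0=0, in1=0, in2=0, in3=0, in4=0:
  N7 inverted output: N1=0, N2=1, N3=0, N4=0, N5=1, N6=0, N7=1 [inverted output] → 1 — eliminated
  N3 stuck-at-0: N1=0, N2=1, N3=0 [stuck-at-0], N4=0, N5=1, N6=0, N7=0 → 0 — matches
  N7 stuck-at-1: N1=0, N2=1, N3=0, N4=0, N5=1, N6=0, N7=1 [stuck-at-1] → 1 — eliminated
  N3 inverted output: N1=0, N2=1, N3=1 [inverted output], N4=1, N5=1, N6=1, N7=1 → 1 — eliminated
Only N3 stuck-at-0 reproduces the observed 0.

N3 stuck-at-0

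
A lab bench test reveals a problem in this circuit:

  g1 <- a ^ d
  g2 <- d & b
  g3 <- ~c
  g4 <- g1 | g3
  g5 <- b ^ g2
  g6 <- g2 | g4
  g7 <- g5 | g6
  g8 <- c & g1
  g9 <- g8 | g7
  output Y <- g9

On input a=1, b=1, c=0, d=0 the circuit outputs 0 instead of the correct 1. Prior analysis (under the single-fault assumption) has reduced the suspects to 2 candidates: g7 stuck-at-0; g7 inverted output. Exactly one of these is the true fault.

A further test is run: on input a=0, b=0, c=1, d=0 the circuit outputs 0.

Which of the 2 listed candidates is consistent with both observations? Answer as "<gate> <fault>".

g7 stuck-at-0

Evaluate each candidate on input a=0, b=0, c=1, d=0:
  g7 stuck-at-0: g1=0, g2=0, g3=0, g4=0, g5=0, g6=0, g7=0 [stuck-at-0], g8=0, g9=0 → 0 — matches
  g7 inverted output: g1=0, g2=0, g3=0, g4=0, g5=0, g6=0, g7=1 [inverted output], g8=0, g9=1 → 1 — eliminated
Only g7 stuck-at-0 reproduces the observed 0.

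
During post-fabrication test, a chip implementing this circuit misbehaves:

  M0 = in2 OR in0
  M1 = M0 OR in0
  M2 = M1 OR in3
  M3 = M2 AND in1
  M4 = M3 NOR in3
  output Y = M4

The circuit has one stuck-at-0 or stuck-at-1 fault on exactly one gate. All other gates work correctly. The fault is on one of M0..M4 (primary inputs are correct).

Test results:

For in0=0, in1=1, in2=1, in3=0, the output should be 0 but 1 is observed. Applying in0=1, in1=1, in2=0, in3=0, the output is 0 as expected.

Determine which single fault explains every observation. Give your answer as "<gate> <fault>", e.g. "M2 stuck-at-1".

Fault-free values for test 1 (in0=0, in1=1, in2=1, in3=0): M0=1, M1=1, M2=1, M3=1, M4=0, giving Y=0. Observed 1.
Test 1: faults giving observed 1 are {M0 stuck-at-0, M1 stuck-at-0, M2 stuck-at-0, M3 stuck-at-0, M4 stuck-at-1}.
Test 2 (in0=1, in1=1, in2=0, in3=0): fault-free M0=1, M1=1, M2=1, M3=1, M4=0 → 0; observed 0. Eliminates M1 stuck-at-0, M2 stuck-at-0, M3 stuck-at-0, M4 stuck-at-1.
Only M0 stuck-at-0 is consistent with every test.

M0 stuck-at-0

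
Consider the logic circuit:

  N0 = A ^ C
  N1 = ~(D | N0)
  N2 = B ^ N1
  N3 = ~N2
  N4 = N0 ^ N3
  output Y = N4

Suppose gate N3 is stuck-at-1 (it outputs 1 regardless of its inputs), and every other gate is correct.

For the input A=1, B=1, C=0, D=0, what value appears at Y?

0

Propagate with N3 forced: N0=1, N1=0, N2=1, N3=1 [stuck-at-1], N4=0.
So Y = 0. (Without the fault it would be 1.)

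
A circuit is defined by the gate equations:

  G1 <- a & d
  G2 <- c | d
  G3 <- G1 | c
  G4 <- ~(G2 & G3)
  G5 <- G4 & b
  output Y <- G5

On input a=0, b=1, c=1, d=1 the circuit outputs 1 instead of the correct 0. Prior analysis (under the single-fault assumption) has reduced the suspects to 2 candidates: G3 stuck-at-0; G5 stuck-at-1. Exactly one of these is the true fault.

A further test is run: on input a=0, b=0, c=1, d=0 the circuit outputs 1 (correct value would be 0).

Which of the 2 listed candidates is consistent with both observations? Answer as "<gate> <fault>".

G5 stuck-at-1

Evaluate each candidate on input a=0, b=0, c=1, d=0:
  G3 stuck-at-0: G1=0, G2=1, G3=0 [stuck-at-0], G4=1, G5=0 → 0 — eliminated
  G5 stuck-at-1: G1=0, G2=1, G3=1, G4=0, G5=1 [stuck-at-1] → 1 — matches
Only G5 stuck-at-1 reproduces the observed 1.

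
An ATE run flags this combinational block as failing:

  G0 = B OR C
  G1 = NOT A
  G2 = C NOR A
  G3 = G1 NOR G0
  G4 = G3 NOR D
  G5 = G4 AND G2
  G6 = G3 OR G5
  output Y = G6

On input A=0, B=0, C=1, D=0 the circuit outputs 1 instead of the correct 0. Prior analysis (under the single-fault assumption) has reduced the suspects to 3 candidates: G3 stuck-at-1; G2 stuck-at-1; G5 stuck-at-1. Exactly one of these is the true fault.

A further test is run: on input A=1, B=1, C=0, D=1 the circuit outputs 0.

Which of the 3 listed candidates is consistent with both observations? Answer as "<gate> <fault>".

Evaluate each candidate on input A=1, B=1, C=0, D=1:
  G3 stuck-at-1: G0=1, G1=0, G2=0, G3=1 [stuck-at-1], G4=0, G5=0, G6=1 → 1 — eliminated
  G2 stuck-at-1: G0=1, G1=0, G2=1 [stuck-at-1], G3=0, G4=0, G5=0, G6=0 → 0 — matches
  G5 stuck-at-1: G0=1, G1=0, G2=0, G3=0, G4=0, G5=1 [stuck-at-1], G6=1 → 1 — eliminated
Only G2 stuck-at-1 reproduces the observed 0.

G2 stuck-at-1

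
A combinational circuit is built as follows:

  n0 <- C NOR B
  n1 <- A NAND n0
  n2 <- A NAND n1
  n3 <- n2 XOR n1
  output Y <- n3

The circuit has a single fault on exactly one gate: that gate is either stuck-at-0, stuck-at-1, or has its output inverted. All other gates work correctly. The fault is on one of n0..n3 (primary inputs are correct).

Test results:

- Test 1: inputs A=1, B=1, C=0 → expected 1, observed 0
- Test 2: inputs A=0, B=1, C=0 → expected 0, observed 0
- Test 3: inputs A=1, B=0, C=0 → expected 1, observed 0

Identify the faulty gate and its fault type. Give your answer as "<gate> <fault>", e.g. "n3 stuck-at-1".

Fault-free values for test 1 (A=1, B=1, C=0): n0=0, n1=1, n2=0, n3=1, giving Y=1. Observed 0.
Test 1: faults giving observed 0 are {n2 stuck-at-1, n2 inverted output, n3 stuck-at-0, n3 inverted output}.
Test 2 (A=0, B=1, C=0): fault-free n0=0, n1=1, n2=1, n3=0 → 0; observed 0. Eliminates n2 inverted output, n3 inverted output.
Test 3 (A=1, B=0, C=0): fault-free n0=1, n1=0, n2=1, n3=1 → 1; observed 0. Eliminates n2 stuck-at-1.
Only n3 stuck-at-0 is consistent with every test.

n3 stuck-at-0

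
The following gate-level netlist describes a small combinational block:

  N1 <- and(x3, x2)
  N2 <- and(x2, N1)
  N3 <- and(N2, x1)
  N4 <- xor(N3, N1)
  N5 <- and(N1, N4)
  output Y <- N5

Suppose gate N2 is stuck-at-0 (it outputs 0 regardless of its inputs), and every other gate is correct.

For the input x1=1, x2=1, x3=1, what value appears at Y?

1

Propagate with N2 forced: N1=1, N2=0 [stuck-at-0], N3=0, N4=1, N5=1.
So Y = 1. (Without the fault it would be 0.)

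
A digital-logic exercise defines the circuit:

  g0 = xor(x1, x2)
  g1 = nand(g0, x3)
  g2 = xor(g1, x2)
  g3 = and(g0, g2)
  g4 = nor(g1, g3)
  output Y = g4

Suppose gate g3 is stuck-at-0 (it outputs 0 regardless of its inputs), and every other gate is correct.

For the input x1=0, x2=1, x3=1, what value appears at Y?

Propagate with g3 forced: g0=1, g1=0, g2=1, g3=0 [stuck-at-0], g4=1.
So Y = 1. (Without the fault it would be 0.)

1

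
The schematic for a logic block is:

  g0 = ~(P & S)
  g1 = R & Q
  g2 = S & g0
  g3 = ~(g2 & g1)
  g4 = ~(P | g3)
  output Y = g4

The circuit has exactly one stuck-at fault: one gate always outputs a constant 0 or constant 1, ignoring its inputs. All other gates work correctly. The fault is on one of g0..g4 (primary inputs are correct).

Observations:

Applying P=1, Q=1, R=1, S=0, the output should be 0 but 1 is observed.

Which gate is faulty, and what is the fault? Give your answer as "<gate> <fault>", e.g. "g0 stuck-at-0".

g4 stuck-at-1

Fault-free values for test 1 (P=1, Q=1, R=1, S=0): g0=1, g1=1, g2=0, g3=1, g4=0, giving Y=0. Observed 1.
Test 1: faults giving observed 1 are {g4 stuck-at-1}.
Only g4 stuck-at-1 is consistent with every test.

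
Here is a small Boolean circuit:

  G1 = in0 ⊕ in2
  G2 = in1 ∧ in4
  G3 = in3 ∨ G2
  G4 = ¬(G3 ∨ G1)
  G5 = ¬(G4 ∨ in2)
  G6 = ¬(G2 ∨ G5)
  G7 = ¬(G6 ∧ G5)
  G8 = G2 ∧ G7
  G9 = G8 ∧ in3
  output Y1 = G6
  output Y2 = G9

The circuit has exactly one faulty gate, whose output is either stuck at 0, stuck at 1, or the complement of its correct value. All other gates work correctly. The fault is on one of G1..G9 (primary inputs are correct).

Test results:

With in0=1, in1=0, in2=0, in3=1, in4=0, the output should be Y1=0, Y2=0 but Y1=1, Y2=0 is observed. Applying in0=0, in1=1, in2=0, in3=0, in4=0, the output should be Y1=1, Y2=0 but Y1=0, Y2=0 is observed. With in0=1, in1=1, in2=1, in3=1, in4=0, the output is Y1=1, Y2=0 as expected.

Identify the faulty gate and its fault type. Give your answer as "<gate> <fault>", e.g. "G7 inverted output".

G4 inverted output

Fault-free values for test 1 (in0=1, in1=0, in2=0, in3=1, in4=0): G1=1, G2=0, G3=1, G4=0, G5=1, G6=0, G7=1, G8=0, G9=0, giving Y1=0, Y2=0. Observed Y1=1, Y2=0.
Test 1: faults giving observed Y1=1, Y2=0 are {G4 stuck-at-1, G4 inverted output, G5 stuck-at-0, G5 inverted output, G6 stuck-at-1, G6 inverted output}.
Test 2 (in0=0, in1=1, in2=0, in3=0, in4=0): fault-free G1=0, G2=0, G3=0, G4=1, G5=0, G6=1, G7=1, G8=0, G9=0 → Y1=1, Y2=0; observed Y1=0, Y2=0. Eliminates G4 stuck-at-1, G5 stuck-at-0, G6 stuck-at-1.
Test 3 (in0=1, in1=1, in2=1, in3=1, in4=0): fault-free G1=0, G2=0, G3=1, G4=0, G5=0, G6=1, G7=1, G8=0, G9=0 → Y1=1, Y2=0; observed Y1=1, Y2=0. Eliminates G5 inverted output, G6 inverted output.
Only G4 inverted output is consistent with every test.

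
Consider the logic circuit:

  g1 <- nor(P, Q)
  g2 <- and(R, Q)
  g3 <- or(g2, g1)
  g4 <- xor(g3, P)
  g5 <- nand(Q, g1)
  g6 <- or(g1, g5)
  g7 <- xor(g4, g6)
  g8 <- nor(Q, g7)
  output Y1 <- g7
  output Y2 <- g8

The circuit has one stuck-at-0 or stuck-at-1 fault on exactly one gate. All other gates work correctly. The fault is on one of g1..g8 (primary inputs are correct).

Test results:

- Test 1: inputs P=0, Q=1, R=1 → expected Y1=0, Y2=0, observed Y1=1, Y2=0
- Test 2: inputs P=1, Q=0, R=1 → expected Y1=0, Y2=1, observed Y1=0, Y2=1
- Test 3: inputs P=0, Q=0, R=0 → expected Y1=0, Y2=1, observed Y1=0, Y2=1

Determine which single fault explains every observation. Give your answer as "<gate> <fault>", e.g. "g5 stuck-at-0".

Fault-free values for test 1 (P=0, Q=1, R=1): g1=0, g2=1, g3=1, g4=1, g5=1, g6=1, g7=0, g8=0, giving Y1=0, Y2=0. Observed Y1=1, Y2=0.
Test 1: faults giving observed Y1=1, Y2=0 are {g2 stuck-at-0, g3 stuck-at-0, g4 stuck-at-0, g5 stuck-at-0, g6 stuck-at-0, g7 stuck-at-1}.
Test 2 (P=1, Q=0, R=1): fault-free g1=0, g2=0, g3=0, g4=1, g5=1, g6=1, g7=0, g8=1 → Y1=0, Y2=1; observed Y1=0, Y2=1. Eliminates g4 stuck-at-0, g5 stuck-at-0, g6 stuck-at-0, g7 stuck-at-1.
Test 3 (P=0, Q=0, R=0): fault-free g1=1, g2=0, g3=1, g4=1, g5=1, g6=1, g7=0, g8=1 → Y1=0, Y2=1; observed Y1=0, Y2=1. Eliminates g3 stuck-at-0.
Only g2 stuck-at-0 is consistent with every test.

g2 stuck-at-0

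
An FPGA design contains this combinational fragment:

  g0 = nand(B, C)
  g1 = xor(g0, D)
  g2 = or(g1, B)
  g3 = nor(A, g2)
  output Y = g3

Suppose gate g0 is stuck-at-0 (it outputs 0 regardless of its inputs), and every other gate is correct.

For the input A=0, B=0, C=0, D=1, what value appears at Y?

Propagate with g0 forced: g0=0 [stuck-at-0], g1=1, g2=1, g3=0.
So Y = 0. (Without the fault it would be 1.)

0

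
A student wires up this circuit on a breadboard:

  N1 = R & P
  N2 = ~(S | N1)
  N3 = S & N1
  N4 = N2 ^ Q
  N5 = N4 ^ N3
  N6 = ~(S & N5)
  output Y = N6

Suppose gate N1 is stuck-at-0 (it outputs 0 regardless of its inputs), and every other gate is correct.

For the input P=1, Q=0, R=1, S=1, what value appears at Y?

Propagate with N1 forced: N1=0 [stuck-at-0], N2=0, N3=0, N4=0, N5=0, N6=1.
So Y = 1. (Without the fault it would be 0.)

1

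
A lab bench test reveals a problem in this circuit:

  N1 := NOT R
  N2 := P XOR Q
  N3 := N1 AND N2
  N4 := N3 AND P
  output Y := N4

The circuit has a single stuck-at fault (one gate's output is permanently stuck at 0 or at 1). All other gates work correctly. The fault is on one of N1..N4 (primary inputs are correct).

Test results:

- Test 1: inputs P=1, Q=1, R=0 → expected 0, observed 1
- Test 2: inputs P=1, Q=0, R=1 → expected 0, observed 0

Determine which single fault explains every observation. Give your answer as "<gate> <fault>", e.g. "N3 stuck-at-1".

N2 stuck-at-1

Fault-free values for test 1 (P=1, Q=1, R=0): N1=1, N2=0, N3=0, N4=0, giving Y=0. Observed 1.
Test 1: faults giving observed 1 are {N2 stuck-at-1, N3 stuck-at-1, N4 stuck-at-1}.
Test 2 (P=1, Q=0, R=1): fault-free N1=0, N2=1, N3=0, N4=0 → 0; observed 0. Eliminates N3 stuck-at-1, N4 stuck-at-1.
Only N2 stuck-at-1 is consistent with every test.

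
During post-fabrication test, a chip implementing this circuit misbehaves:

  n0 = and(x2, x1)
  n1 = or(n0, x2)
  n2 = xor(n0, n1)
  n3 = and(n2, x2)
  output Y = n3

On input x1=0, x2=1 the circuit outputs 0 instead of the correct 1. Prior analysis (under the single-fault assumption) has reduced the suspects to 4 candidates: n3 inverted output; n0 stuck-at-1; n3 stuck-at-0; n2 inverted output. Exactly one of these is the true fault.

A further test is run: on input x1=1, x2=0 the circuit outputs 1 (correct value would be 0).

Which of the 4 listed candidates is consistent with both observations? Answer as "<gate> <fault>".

Evaluate each candidate on input x1=1, x2=0:
  n3 inverted output: n0=0, n1=0, n2=0, n3=1 [inverted output] → 1 — matches
  n0 stuck-at-1: n0=1 [stuck-at-1], n1=1, n2=0, n3=0 → 0 — eliminated
  n3 stuck-at-0: n0=0, n1=0, n2=0, n3=0 [stuck-at-0] → 0 — eliminated
  n2 inverted output: n0=0, n1=0, n2=1 [inverted output], n3=0 → 0 — eliminated
Only n3 inverted output reproduces the observed 1.

n3 inverted output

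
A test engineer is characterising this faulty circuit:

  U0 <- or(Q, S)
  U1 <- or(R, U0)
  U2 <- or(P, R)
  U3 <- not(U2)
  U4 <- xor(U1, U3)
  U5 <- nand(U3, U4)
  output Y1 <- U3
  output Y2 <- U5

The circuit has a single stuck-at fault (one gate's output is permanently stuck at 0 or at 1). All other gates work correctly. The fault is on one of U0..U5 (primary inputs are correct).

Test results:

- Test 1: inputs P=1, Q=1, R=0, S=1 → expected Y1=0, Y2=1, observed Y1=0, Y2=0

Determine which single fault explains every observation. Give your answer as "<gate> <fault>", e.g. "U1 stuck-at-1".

U5 stuck-at-0

Fault-free values for test 1 (P=1, Q=1, R=0, S=1): U0=1, U1=1, U2=1, U3=0, U4=1, U5=1, giving Y1=0, Y2=1. Observed Y1=0, Y2=0.
Test 1: faults giving observed Y1=0, Y2=0 are {U5 stuck-at-0}.
Only U5 stuck-at-0 is consistent with every test.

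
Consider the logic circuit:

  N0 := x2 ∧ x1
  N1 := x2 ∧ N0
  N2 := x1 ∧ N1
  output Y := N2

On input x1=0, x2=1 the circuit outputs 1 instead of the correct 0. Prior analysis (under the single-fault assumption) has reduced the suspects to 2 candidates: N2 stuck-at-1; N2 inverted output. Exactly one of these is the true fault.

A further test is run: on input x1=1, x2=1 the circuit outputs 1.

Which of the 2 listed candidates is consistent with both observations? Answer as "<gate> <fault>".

Evaluate each candidate on input x1=1, x2=1:
  N2 stuck-at-1: N0=1, N1=1, N2=1 [stuck-at-1] → 1 — matches
  N2 inverted output: N0=1, N1=1, N2=0 [inverted output] → 0 — eliminated
Only N2 stuck-at-1 reproduces the observed 1.

N2 stuck-at-1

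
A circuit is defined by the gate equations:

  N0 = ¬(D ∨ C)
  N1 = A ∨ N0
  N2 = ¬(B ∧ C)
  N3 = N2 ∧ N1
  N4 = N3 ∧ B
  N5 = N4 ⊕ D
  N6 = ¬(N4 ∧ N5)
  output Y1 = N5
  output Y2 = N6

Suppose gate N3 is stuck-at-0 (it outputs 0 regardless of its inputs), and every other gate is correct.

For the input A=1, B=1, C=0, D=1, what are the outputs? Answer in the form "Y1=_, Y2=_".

Propagate with N3 forced: N0=0, N1=1, N2=1, N3=0 [stuck-at-0], N4=0, N5=1, N6=1.
So the outputs are Y1=1, Y2=1. (Without the fault they would be Y1=0, Y2=1.)

Y1=1, Y2=1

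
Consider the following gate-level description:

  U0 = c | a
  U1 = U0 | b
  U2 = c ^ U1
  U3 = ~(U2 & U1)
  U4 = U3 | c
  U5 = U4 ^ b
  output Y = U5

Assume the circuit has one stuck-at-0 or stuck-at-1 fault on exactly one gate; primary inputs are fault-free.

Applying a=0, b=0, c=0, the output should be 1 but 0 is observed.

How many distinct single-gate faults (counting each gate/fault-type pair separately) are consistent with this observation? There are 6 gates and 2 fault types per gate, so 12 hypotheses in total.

5

Fault-free: U0=0, U1=0, U2=0, U3=1, U4=1, U5=1 → 1. Observed 0.
  U0 stuck-at-0: output 1 ✗
  U0 stuck-at-1: output 0 ✓
  U1 stuck-at-0: output 1 ✗
  U1 stuck-at-1: output 0 ✓
  U2 stuck-at-0: output 1 ✗
  U2 stuck-at-1: output 1 ✗
  U3 stuck-at-0: output 0 ✓
  U3 stuck-at-1: output 1 ✗
  U4 stuck-at-0: output 0 ✓
  U4 stuck-at-1: output 1 ✗
  U5 stuck-at-0: output 0 ✓
  U5 stuck-at-1: output 1 ✗
Consistent faults: {U0 stuck-at-1, U1 stuck-at-1, U3 stuck-at-0, U4 stuck-at-0, U5 stuck-at-0} — 5 in all.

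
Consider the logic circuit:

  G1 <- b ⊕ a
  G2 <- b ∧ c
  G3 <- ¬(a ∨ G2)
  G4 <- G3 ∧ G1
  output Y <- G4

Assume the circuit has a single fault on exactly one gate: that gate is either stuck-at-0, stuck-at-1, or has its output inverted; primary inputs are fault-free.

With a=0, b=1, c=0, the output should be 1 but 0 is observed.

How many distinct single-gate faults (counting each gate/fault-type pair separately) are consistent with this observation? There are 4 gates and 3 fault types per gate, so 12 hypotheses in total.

Fault-free: G1=1, G2=0, G3=1, G4=1 → 1. Observed 0.
  G1 stuck-at-0: output 0 ✓
  G1 stuck-at-1: output 1 ✗
  G1 inverted output: output 0 ✓
  G2 stuck-at-0: output 1 ✗
  G2 stuck-at-1: output 0 ✓
  G2 inverted output: output 0 ✓
  G3 stuck-at-0: output 0 ✓
  G3 stuck-at-1: output 1 ✗
  G3 inverted output: output 0 ✓
  G4 stuck-at-0: output 0 ✓
  G4 stuck-at-1: output 1 ✗
  G4 inverted output: output 0 ✓
Consistent faults: {G1 stuck-at-0, G1 inverted output, G2 stuck-at-1, G2 inverted output, G3 stuck-at-0, G3 inverted output, G4 stuck-at-0, G4 inverted output} — 8 in all.

8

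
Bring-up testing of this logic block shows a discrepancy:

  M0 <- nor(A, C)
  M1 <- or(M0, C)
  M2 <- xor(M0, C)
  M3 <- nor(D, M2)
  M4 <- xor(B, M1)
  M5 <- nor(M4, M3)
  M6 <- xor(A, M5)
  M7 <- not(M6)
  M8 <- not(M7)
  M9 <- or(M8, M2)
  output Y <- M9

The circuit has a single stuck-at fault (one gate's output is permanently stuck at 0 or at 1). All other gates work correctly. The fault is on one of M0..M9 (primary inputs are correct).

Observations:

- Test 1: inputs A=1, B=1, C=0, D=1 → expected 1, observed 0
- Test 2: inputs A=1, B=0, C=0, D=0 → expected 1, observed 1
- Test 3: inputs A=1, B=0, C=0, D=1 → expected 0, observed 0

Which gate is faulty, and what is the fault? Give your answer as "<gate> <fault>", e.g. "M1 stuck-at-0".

Fault-free values for test 1 (A=1, B=1, C=0, D=1): M0=0, M1=0, M2=0, M3=0, M4=1, M5=0, M6=1, M7=0, M8=1, M9=1, giving Y=1. Observed 0.
Test 1: faults giving observed 0 are {M1 stuck-at-1, M4 stuck-at-0, M5 stuck-at-1, M6 stuck-at-0, M7 stuck-at-1, M8 stuck-at-0, M9 stuck-at-0}.
Test 2 (A=1, B=0, C=0, D=0): fault-free M0=0, M1=0, M2=0, M3=1, M4=0, M5=0, M6=1, M7=0, M8=1, M9=1 → 1; observed 1. Eliminates M5 stuck-at-1, M6 stuck-at-0, M7 stuck-at-1, M8 stuck-at-0, M9 stuck-at-0.
Test 3 (A=1, B=0, C=0, D=1): fault-free M0=0, M1=0, M2=0, M3=0, M4=0, M5=1, M6=0, M7=1, M8=0, M9=0 → 0; observed 0. Eliminates M1 stuck-at-1.
Only M4 stuck-at-0 is consistent with every test.

M4 stuck-at-0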